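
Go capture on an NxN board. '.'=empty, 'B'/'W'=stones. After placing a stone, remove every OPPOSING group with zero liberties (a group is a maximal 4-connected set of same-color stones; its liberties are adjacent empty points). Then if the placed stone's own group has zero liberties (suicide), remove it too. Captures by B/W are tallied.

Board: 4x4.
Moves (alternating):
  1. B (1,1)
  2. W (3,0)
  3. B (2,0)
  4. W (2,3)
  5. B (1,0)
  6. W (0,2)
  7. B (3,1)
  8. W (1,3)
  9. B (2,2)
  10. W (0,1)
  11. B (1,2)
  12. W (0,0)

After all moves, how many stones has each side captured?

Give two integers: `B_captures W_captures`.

Move 1: B@(1,1) -> caps B=0 W=0
Move 2: W@(3,0) -> caps B=0 W=0
Move 3: B@(2,0) -> caps B=0 W=0
Move 4: W@(2,3) -> caps B=0 W=0
Move 5: B@(1,0) -> caps B=0 W=0
Move 6: W@(0,2) -> caps B=0 W=0
Move 7: B@(3,1) -> caps B=1 W=0
Move 8: W@(1,3) -> caps B=1 W=0
Move 9: B@(2,2) -> caps B=1 W=0
Move 10: W@(0,1) -> caps B=1 W=0
Move 11: B@(1,2) -> caps B=1 W=0
Move 12: W@(0,0) -> caps B=1 W=0

Answer: 1 0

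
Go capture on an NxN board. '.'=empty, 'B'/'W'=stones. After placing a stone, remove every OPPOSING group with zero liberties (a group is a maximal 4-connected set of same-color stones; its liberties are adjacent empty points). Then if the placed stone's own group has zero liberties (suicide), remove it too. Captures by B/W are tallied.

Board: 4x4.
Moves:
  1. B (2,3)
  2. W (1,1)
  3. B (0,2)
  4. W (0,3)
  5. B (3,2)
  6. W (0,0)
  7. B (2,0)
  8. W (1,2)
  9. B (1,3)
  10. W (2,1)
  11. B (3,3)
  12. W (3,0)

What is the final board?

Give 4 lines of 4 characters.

Move 1: B@(2,3) -> caps B=0 W=0
Move 2: W@(1,1) -> caps B=0 W=0
Move 3: B@(0,2) -> caps B=0 W=0
Move 4: W@(0,3) -> caps B=0 W=0
Move 5: B@(3,2) -> caps B=0 W=0
Move 6: W@(0,0) -> caps B=0 W=0
Move 7: B@(2,0) -> caps B=0 W=0
Move 8: W@(1,2) -> caps B=0 W=0
Move 9: B@(1,3) -> caps B=1 W=0
Move 10: W@(2,1) -> caps B=1 W=0
Move 11: B@(3,3) -> caps B=1 W=0
Move 12: W@(3,0) -> caps B=1 W=0

Answer: W.B.
.WWB
BW.B
W.BB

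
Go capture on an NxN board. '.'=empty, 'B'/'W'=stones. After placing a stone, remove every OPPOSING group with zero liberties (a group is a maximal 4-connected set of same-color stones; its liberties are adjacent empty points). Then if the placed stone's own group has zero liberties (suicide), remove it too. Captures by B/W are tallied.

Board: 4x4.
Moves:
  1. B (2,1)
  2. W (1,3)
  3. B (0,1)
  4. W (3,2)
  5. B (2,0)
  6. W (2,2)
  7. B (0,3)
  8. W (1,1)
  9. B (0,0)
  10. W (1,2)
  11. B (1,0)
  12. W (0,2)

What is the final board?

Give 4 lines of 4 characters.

Move 1: B@(2,1) -> caps B=0 W=0
Move 2: W@(1,3) -> caps B=0 W=0
Move 3: B@(0,1) -> caps B=0 W=0
Move 4: W@(3,2) -> caps B=0 W=0
Move 5: B@(2,0) -> caps B=0 W=0
Move 6: W@(2,2) -> caps B=0 W=0
Move 7: B@(0,3) -> caps B=0 W=0
Move 8: W@(1,1) -> caps B=0 W=0
Move 9: B@(0,0) -> caps B=0 W=0
Move 10: W@(1,2) -> caps B=0 W=0
Move 11: B@(1,0) -> caps B=0 W=0
Move 12: W@(0,2) -> caps B=0 W=1

Answer: BBW.
BWWW
BBW.
..W.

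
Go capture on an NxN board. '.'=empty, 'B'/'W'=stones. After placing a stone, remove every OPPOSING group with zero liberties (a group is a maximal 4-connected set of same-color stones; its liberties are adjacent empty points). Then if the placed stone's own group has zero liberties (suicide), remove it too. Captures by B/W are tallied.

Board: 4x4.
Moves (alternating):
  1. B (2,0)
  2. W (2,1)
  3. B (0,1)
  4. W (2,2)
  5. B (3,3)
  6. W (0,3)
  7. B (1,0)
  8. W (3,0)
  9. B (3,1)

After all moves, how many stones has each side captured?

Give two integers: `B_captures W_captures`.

Answer: 1 0

Derivation:
Move 1: B@(2,0) -> caps B=0 W=0
Move 2: W@(2,1) -> caps B=0 W=0
Move 3: B@(0,1) -> caps B=0 W=0
Move 4: W@(2,2) -> caps B=0 W=0
Move 5: B@(3,3) -> caps B=0 W=0
Move 6: W@(0,3) -> caps B=0 W=0
Move 7: B@(1,0) -> caps B=0 W=0
Move 8: W@(3,0) -> caps B=0 W=0
Move 9: B@(3,1) -> caps B=1 W=0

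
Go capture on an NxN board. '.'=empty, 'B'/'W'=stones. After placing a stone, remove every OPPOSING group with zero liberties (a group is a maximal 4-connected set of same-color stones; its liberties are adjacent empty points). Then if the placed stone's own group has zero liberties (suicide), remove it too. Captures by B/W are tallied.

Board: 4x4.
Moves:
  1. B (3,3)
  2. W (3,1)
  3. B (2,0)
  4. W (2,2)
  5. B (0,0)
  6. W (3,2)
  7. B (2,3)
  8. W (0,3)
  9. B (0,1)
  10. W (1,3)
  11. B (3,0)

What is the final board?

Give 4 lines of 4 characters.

Answer: BB.W
...W
B.W.
BWW.

Derivation:
Move 1: B@(3,3) -> caps B=0 W=0
Move 2: W@(3,1) -> caps B=0 W=0
Move 3: B@(2,0) -> caps B=0 W=0
Move 4: W@(2,2) -> caps B=0 W=0
Move 5: B@(0,0) -> caps B=0 W=0
Move 6: W@(3,2) -> caps B=0 W=0
Move 7: B@(2,3) -> caps B=0 W=0
Move 8: W@(0,3) -> caps B=0 W=0
Move 9: B@(0,1) -> caps B=0 W=0
Move 10: W@(1,3) -> caps B=0 W=2
Move 11: B@(3,0) -> caps B=0 W=2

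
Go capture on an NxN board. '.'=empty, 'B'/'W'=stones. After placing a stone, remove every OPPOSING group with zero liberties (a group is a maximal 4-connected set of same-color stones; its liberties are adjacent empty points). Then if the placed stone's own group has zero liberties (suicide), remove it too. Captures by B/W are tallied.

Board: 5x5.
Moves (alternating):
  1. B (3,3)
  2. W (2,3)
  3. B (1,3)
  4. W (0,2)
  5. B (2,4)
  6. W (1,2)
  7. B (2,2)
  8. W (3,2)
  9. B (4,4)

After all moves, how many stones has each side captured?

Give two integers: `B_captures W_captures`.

Answer: 1 0

Derivation:
Move 1: B@(3,3) -> caps B=0 W=0
Move 2: W@(2,3) -> caps B=0 W=0
Move 3: B@(1,3) -> caps B=0 W=0
Move 4: W@(0,2) -> caps B=0 W=0
Move 5: B@(2,4) -> caps B=0 W=0
Move 6: W@(1,2) -> caps B=0 W=0
Move 7: B@(2,2) -> caps B=1 W=0
Move 8: W@(3,2) -> caps B=1 W=0
Move 9: B@(4,4) -> caps B=1 W=0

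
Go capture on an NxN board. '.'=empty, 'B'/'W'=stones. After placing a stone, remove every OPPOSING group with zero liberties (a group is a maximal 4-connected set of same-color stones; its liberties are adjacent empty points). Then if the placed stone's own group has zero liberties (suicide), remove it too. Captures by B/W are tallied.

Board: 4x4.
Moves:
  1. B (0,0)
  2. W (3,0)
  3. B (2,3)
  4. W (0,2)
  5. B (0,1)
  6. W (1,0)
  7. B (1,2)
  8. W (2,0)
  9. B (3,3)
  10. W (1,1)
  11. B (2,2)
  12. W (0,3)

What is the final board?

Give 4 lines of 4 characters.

Answer: ..WW
WWB.
W.BB
W..B

Derivation:
Move 1: B@(0,0) -> caps B=0 W=0
Move 2: W@(3,0) -> caps B=0 W=0
Move 3: B@(2,3) -> caps B=0 W=0
Move 4: W@(0,2) -> caps B=0 W=0
Move 5: B@(0,1) -> caps B=0 W=0
Move 6: W@(1,0) -> caps B=0 W=0
Move 7: B@(1,2) -> caps B=0 W=0
Move 8: W@(2,0) -> caps B=0 W=0
Move 9: B@(3,3) -> caps B=0 W=0
Move 10: W@(1,1) -> caps B=0 W=2
Move 11: B@(2,2) -> caps B=0 W=2
Move 12: W@(0,3) -> caps B=0 W=2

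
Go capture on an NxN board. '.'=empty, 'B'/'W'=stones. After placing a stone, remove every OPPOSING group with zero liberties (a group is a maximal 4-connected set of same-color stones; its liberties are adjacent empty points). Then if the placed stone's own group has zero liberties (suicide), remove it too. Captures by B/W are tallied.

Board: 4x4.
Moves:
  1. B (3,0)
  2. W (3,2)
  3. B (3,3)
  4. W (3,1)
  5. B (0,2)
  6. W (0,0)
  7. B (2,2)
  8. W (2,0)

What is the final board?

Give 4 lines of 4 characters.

Answer: W.B.
....
W.B.
.WWB

Derivation:
Move 1: B@(3,0) -> caps B=0 W=0
Move 2: W@(3,2) -> caps B=0 W=0
Move 3: B@(3,3) -> caps B=0 W=0
Move 4: W@(3,1) -> caps B=0 W=0
Move 5: B@(0,2) -> caps B=0 W=0
Move 6: W@(0,0) -> caps B=0 W=0
Move 7: B@(2,2) -> caps B=0 W=0
Move 8: W@(2,0) -> caps B=0 W=1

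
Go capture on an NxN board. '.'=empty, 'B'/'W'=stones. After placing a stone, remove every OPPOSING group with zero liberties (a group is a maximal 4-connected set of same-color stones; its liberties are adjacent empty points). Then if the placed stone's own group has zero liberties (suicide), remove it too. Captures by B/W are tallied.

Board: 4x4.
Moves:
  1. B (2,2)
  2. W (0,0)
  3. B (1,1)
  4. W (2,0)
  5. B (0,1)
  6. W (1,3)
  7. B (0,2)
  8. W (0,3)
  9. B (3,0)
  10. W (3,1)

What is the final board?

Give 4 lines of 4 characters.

Move 1: B@(2,2) -> caps B=0 W=0
Move 2: W@(0,0) -> caps B=0 W=0
Move 3: B@(1,1) -> caps B=0 W=0
Move 4: W@(2,0) -> caps B=0 W=0
Move 5: B@(0,1) -> caps B=0 W=0
Move 6: W@(1,3) -> caps B=0 W=0
Move 7: B@(0,2) -> caps B=0 W=0
Move 8: W@(0,3) -> caps B=0 W=0
Move 9: B@(3,0) -> caps B=0 W=0
Move 10: W@(3,1) -> caps B=0 W=1

Answer: WBBW
.B.W
W.B.
.W..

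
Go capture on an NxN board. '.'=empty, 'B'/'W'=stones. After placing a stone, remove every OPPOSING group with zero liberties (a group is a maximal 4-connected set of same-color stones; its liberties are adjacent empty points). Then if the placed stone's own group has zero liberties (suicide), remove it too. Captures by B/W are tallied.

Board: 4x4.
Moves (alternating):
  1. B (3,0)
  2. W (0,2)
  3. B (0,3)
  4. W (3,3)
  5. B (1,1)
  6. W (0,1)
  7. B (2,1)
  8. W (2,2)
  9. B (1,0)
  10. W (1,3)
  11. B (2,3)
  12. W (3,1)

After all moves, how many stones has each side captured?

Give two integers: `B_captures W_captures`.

Answer: 0 1

Derivation:
Move 1: B@(3,0) -> caps B=0 W=0
Move 2: W@(0,2) -> caps B=0 W=0
Move 3: B@(0,3) -> caps B=0 W=0
Move 4: W@(3,3) -> caps B=0 W=0
Move 5: B@(1,1) -> caps B=0 W=0
Move 6: W@(0,1) -> caps B=0 W=0
Move 7: B@(2,1) -> caps B=0 W=0
Move 8: W@(2,2) -> caps B=0 W=0
Move 9: B@(1,0) -> caps B=0 W=0
Move 10: W@(1,3) -> caps B=0 W=1
Move 11: B@(2,3) -> caps B=0 W=1
Move 12: W@(3,1) -> caps B=0 W=1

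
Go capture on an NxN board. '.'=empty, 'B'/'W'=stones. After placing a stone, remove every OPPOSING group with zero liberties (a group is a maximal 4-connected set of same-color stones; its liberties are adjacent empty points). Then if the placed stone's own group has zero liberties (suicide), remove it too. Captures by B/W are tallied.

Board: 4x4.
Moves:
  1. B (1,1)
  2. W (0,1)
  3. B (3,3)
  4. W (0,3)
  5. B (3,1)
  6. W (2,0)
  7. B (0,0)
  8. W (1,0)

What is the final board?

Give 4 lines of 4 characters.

Answer: .W.W
WB..
W...
.B.B

Derivation:
Move 1: B@(1,1) -> caps B=0 W=0
Move 2: W@(0,1) -> caps B=0 W=0
Move 3: B@(3,3) -> caps B=0 W=0
Move 4: W@(0,3) -> caps B=0 W=0
Move 5: B@(3,1) -> caps B=0 W=0
Move 6: W@(2,0) -> caps B=0 W=0
Move 7: B@(0,0) -> caps B=0 W=0
Move 8: W@(1,0) -> caps B=0 W=1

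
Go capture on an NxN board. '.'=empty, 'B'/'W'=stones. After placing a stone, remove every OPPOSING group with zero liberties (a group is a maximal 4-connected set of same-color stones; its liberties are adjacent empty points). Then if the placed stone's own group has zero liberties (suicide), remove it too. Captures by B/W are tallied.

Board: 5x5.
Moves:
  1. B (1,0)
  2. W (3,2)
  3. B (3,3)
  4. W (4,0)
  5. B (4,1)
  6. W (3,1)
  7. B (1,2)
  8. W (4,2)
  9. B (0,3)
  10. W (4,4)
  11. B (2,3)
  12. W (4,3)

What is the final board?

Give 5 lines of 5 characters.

Answer: ...B.
B.B..
...B.
.WWB.
W.WWW

Derivation:
Move 1: B@(1,0) -> caps B=0 W=0
Move 2: W@(3,2) -> caps B=0 W=0
Move 3: B@(3,3) -> caps B=0 W=0
Move 4: W@(4,0) -> caps B=0 W=0
Move 5: B@(4,1) -> caps B=0 W=0
Move 6: W@(3,1) -> caps B=0 W=0
Move 7: B@(1,2) -> caps B=0 W=0
Move 8: W@(4,2) -> caps B=0 W=1
Move 9: B@(0,3) -> caps B=0 W=1
Move 10: W@(4,4) -> caps B=0 W=1
Move 11: B@(2,3) -> caps B=0 W=1
Move 12: W@(4,3) -> caps B=0 W=1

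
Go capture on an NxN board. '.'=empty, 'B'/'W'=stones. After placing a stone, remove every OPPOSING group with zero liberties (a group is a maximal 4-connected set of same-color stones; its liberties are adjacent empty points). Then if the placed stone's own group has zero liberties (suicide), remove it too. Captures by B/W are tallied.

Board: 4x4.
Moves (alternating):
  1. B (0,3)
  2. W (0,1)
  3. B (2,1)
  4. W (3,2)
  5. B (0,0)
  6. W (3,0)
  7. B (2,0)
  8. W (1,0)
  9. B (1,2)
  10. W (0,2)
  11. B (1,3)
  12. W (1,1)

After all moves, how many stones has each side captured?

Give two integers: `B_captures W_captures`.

Move 1: B@(0,3) -> caps B=0 W=0
Move 2: W@(0,1) -> caps B=0 W=0
Move 3: B@(2,1) -> caps B=0 W=0
Move 4: W@(3,2) -> caps B=0 W=0
Move 5: B@(0,0) -> caps B=0 W=0
Move 6: W@(3,0) -> caps B=0 W=0
Move 7: B@(2,0) -> caps B=0 W=0
Move 8: W@(1,0) -> caps B=0 W=1
Move 9: B@(1,2) -> caps B=0 W=1
Move 10: W@(0,2) -> caps B=0 W=1
Move 11: B@(1,3) -> caps B=0 W=1
Move 12: W@(1,1) -> caps B=0 W=1

Answer: 0 1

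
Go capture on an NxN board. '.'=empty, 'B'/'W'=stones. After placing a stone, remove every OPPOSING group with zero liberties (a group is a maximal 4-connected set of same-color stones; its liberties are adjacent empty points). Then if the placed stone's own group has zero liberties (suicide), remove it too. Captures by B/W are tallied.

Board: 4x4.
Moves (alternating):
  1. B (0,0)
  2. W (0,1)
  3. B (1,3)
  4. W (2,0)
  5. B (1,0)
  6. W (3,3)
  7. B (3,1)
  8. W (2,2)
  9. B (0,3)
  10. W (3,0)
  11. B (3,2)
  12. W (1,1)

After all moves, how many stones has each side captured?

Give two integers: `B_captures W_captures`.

Move 1: B@(0,0) -> caps B=0 W=0
Move 2: W@(0,1) -> caps B=0 W=0
Move 3: B@(1,3) -> caps B=0 W=0
Move 4: W@(2,0) -> caps B=0 W=0
Move 5: B@(1,0) -> caps B=0 W=0
Move 6: W@(3,3) -> caps B=0 W=0
Move 7: B@(3,1) -> caps B=0 W=0
Move 8: W@(2,2) -> caps B=0 W=0
Move 9: B@(0,3) -> caps B=0 W=0
Move 10: W@(3,0) -> caps B=0 W=0
Move 11: B@(3,2) -> caps B=0 W=0
Move 12: W@(1,1) -> caps B=0 W=2

Answer: 0 2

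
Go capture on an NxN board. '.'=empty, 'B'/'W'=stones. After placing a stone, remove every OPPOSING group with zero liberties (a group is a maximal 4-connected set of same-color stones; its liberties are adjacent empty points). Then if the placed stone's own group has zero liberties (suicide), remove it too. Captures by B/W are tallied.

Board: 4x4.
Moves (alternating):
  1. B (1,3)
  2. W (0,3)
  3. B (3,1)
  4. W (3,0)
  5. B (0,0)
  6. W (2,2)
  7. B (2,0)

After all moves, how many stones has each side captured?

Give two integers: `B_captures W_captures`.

Move 1: B@(1,3) -> caps B=0 W=0
Move 2: W@(0,3) -> caps B=0 W=0
Move 3: B@(3,1) -> caps B=0 W=0
Move 4: W@(3,0) -> caps B=0 W=0
Move 5: B@(0,0) -> caps B=0 W=0
Move 6: W@(2,2) -> caps B=0 W=0
Move 7: B@(2,0) -> caps B=1 W=0

Answer: 1 0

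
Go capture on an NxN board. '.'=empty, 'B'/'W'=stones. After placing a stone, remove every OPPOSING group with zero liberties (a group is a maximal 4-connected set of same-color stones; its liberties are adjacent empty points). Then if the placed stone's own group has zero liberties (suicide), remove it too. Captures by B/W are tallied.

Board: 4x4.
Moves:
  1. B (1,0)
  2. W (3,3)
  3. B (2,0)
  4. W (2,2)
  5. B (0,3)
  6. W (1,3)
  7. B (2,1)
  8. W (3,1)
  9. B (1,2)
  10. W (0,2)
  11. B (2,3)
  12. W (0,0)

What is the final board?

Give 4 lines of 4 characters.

Answer: W.W.
B.BW
BBW.
.W.W

Derivation:
Move 1: B@(1,0) -> caps B=0 W=0
Move 2: W@(3,3) -> caps B=0 W=0
Move 3: B@(2,0) -> caps B=0 W=0
Move 4: W@(2,2) -> caps B=0 W=0
Move 5: B@(0,3) -> caps B=0 W=0
Move 6: W@(1,3) -> caps B=0 W=0
Move 7: B@(2,1) -> caps B=0 W=0
Move 8: W@(3,1) -> caps B=0 W=0
Move 9: B@(1,2) -> caps B=0 W=0
Move 10: W@(0,2) -> caps B=0 W=1
Move 11: B@(2,3) -> caps B=0 W=1
Move 12: W@(0,0) -> caps B=0 W=1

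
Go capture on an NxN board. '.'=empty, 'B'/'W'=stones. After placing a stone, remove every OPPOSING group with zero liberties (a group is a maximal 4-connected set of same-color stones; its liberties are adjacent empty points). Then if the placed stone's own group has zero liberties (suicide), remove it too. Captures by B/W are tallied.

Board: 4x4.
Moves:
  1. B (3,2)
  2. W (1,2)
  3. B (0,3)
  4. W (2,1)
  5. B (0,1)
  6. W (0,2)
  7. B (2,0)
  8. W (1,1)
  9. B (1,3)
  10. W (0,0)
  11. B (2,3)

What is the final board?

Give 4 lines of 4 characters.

Move 1: B@(3,2) -> caps B=0 W=0
Move 2: W@(1,2) -> caps B=0 W=0
Move 3: B@(0,3) -> caps B=0 W=0
Move 4: W@(2,1) -> caps B=0 W=0
Move 5: B@(0,1) -> caps B=0 W=0
Move 6: W@(0,2) -> caps B=0 W=0
Move 7: B@(2,0) -> caps B=0 W=0
Move 8: W@(1,1) -> caps B=0 W=0
Move 9: B@(1,3) -> caps B=0 W=0
Move 10: W@(0,0) -> caps B=0 W=1
Move 11: B@(2,3) -> caps B=0 W=1

Answer: W.WB
.WWB
BW.B
..B.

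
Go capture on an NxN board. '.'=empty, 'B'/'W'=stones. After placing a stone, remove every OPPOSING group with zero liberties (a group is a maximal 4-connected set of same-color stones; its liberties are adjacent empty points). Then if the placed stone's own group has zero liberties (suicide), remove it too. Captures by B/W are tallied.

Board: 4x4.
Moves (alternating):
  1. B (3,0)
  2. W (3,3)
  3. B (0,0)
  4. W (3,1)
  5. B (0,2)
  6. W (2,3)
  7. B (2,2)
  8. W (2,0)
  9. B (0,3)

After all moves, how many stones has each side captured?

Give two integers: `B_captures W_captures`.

Answer: 0 1

Derivation:
Move 1: B@(3,0) -> caps B=0 W=0
Move 2: W@(3,3) -> caps B=0 W=0
Move 3: B@(0,0) -> caps B=0 W=0
Move 4: W@(3,1) -> caps B=0 W=0
Move 5: B@(0,2) -> caps B=0 W=0
Move 6: W@(2,3) -> caps B=0 W=0
Move 7: B@(2,2) -> caps B=0 W=0
Move 8: W@(2,0) -> caps B=0 W=1
Move 9: B@(0,3) -> caps B=0 W=1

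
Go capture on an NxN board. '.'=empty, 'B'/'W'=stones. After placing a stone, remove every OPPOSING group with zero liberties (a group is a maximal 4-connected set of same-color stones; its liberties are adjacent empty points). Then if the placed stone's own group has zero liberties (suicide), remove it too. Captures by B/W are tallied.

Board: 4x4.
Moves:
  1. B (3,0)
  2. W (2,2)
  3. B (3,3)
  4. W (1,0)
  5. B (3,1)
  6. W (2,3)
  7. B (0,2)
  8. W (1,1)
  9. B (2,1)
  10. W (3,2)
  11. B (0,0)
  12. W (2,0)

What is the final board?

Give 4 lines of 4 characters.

Move 1: B@(3,0) -> caps B=0 W=0
Move 2: W@(2,2) -> caps B=0 W=0
Move 3: B@(3,3) -> caps B=0 W=0
Move 4: W@(1,0) -> caps B=0 W=0
Move 5: B@(3,1) -> caps B=0 W=0
Move 6: W@(2,3) -> caps B=0 W=0
Move 7: B@(0,2) -> caps B=0 W=0
Move 8: W@(1,1) -> caps B=0 W=0
Move 9: B@(2,1) -> caps B=0 W=0
Move 10: W@(3,2) -> caps B=0 W=1
Move 11: B@(0,0) -> caps B=0 W=1
Move 12: W@(2,0) -> caps B=0 W=4

Answer: B.B.
WW..
W.WW
..W.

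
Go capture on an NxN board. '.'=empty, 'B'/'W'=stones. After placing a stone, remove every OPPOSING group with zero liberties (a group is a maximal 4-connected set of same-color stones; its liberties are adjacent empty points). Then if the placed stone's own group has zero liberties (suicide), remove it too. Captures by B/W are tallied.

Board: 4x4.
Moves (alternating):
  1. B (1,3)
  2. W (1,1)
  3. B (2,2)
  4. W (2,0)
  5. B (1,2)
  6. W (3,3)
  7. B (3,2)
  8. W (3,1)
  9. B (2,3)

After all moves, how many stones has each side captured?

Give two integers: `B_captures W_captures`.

Answer: 1 0

Derivation:
Move 1: B@(1,3) -> caps B=0 W=0
Move 2: W@(1,1) -> caps B=0 W=0
Move 3: B@(2,2) -> caps B=0 W=0
Move 4: W@(2,0) -> caps B=0 W=0
Move 5: B@(1,2) -> caps B=0 W=0
Move 6: W@(3,3) -> caps B=0 W=0
Move 7: B@(3,2) -> caps B=0 W=0
Move 8: W@(3,1) -> caps B=0 W=0
Move 9: B@(2,3) -> caps B=1 W=0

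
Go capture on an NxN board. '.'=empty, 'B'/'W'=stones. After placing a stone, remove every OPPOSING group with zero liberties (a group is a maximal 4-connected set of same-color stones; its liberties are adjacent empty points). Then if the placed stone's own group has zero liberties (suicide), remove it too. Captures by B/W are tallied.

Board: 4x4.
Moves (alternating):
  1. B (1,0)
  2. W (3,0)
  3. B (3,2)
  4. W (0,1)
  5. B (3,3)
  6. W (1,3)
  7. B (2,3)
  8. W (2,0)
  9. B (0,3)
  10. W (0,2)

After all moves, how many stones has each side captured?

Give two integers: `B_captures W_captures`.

Move 1: B@(1,0) -> caps B=0 W=0
Move 2: W@(3,0) -> caps B=0 W=0
Move 3: B@(3,2) -> caps B=0 W=0
Move 4: W@(0,1) -> caps B=0 W=0
Move 5: B@(3,3) -> caps B=0 W=0
Move 6: W@(1,3) -> caps B=0 W=0
Move 7: B@(2,3) -> caps B=0 W=0
Move 8: W@(2,0) -> caps B=0 W=0
Move 9: B@(0,3) -> caps B=0 W=0
Move 10: W@(0,2) -> caps B=0 W=1

Answer: 0 1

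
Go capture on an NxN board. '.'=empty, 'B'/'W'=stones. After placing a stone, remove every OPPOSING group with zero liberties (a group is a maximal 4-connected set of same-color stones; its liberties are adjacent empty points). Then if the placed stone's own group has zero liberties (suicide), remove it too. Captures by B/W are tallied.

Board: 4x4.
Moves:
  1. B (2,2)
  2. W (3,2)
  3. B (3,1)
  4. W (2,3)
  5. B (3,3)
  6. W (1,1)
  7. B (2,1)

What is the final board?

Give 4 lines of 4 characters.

Answer: ....
.W..
.BBW
.B.B

Derivation:
Move 1: B@(2,2) -> caps B=0 W=0
Move 2: W@(3,2) -> caps B=0 W=0
Move 3: B@(3,1) -> caps B=0 W=0
Move 4: W@(2,3) -> caps B=0 W=0
Move 5: B@(3,3) -> caps B=1 W=0
Move 6: W@(1,1) -> caps B=1 W=0
Move 7: B@(2,1) -> caps B=1 W=0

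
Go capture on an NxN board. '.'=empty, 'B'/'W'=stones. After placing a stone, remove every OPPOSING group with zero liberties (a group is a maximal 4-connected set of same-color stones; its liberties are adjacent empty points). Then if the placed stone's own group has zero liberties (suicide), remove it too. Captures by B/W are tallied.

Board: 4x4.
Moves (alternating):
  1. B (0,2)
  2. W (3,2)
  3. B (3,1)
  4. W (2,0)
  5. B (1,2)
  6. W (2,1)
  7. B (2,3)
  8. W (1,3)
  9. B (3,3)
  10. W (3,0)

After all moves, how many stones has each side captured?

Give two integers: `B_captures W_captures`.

Move 1: B@(0,2) -> caps B=0 W=0
Move 2: W@(3,2) -> caps B=0 W=0
Move 3: B@(3,1) -> caps B=0 W=0
Move 4: W@(2,0) -> caps B=0 W=0
Move 5: B@(1,2) -> caps B=0 W=0
Move 6: W@(2,1) -> caps B=0 W=0
Move 7: B@(2,3) -> caps B=0 W=0
Move 8: W@(1,3) -> caps B=0 W=0
Move 9: B@(3,3) -> caps B=0 W=0
Move 10: W@(3,0) -> caps B=0 W=1

Answer: 0 1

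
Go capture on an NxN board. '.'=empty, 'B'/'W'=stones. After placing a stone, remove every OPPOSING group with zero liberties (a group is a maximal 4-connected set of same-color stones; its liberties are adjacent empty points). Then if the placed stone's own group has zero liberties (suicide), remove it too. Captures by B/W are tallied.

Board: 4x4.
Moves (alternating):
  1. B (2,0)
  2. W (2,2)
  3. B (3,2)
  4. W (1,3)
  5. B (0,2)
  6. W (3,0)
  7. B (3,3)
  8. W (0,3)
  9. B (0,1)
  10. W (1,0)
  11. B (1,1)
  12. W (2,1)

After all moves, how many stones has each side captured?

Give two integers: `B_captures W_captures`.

Move 1: B@(2,0) -> caps B=0 W=0
Move 2: W@(2,2) -> caps B=0 W=0
Move 3: B@(3,2) -> caps B=0 W=0
Move 4: W@(1,3) -> caps B=0 W=0
Move 5: B@(0,2) -> caps B=0 W=0
Move 6: W@(3,0) -> caps B=0 W=0
Move 7: B@(3,3) -> caps B=0 W=0
Move 8: W@(0,3) -> caps B=0 W=0
Move 9: B@(0,1) -> caps B=0 W=0
Move 10: W@(1,0) -> caps B=0 W=0
Move 11: B@(1,1) -> caps B=0 W=0
Move 12: W@(2,1) -> caps B=0 W=1

Answer: 0 1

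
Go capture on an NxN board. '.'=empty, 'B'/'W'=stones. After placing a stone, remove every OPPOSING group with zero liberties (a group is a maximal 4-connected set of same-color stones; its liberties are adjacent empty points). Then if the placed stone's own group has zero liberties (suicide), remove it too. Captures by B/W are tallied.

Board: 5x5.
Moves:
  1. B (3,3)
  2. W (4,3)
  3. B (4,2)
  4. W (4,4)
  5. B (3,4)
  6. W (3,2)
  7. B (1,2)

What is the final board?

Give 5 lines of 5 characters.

Move 1: B@(3,3) -> caps B=0 W=0
Move 2: W@(4,3) -> caps B=0 W=0
Move 3: B@(4,2) -> caps B=0 W=0
Move 4: W@(4,4) -> caps B=0 W=0
Move 5: B@(3,4) -> caps B=2 W=0
Move 6: W@(3,2) -> caps B=2 W=0
Move 7: B@(1,2) -> caps B=2 W=0

Answer: .....
..B..
.....
..WBB
..B..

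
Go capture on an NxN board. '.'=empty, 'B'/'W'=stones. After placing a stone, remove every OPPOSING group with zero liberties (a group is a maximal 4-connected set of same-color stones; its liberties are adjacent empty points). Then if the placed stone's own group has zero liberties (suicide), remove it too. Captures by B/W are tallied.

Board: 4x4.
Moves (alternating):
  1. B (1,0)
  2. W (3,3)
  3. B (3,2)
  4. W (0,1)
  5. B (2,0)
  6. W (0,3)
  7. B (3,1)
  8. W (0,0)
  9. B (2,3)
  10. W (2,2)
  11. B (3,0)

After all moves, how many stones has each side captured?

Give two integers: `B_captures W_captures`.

Answer: 1 0

Derivation:
Move 1: B@(1,0) -> caps B=0 W=0
Move 2: W@(3,3) -> caps B=0 W=0
Move 3: B@(3,2) -> caps B=0 W=0
Move 4: W@(0,1) -> caps B=0 W=0
Move 5: B@(2,0) -> caps B=0 W=0
Move 6: W@(0,3) -> caps B=0 W=0
Move 7: B@(3,1) -> caps B=0 W=0
Move 8: W@(0,0) -> caps B=0 W=0
Move 9: B@(2,3) -> caps B=1 W=0
Move 10: W@(2,2) -> caps B=1 W=0
Move 11: B@(3,0) -> caps B=1 W=0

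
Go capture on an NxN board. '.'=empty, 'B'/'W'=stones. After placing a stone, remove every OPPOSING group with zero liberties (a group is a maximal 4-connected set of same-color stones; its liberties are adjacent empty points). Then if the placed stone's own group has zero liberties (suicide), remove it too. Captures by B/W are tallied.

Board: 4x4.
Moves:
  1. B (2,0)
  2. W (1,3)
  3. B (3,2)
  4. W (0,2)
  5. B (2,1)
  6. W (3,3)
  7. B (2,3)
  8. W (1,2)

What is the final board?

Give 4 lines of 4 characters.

Answer: ..W.
..WW
BB.B
..B.

Derivation:
Move 1: B@(2,0) -> caps B=0 W=0
Move 2: W@(1,3) -> caps B=0 W=0
Move 3: B@(3,2) -> caps B=0 W=0
Move 4: W@(0,2) -> caps B=0 W=0
Move 5: B@(2,1) -> caps B=0 W=0
Move 6: W@(3,3) -> caps B=0 W=0
Move 7: B@(2,3) -> caps B=1 W=0
Move 8: W@(1,2) -> caps B=1 W=0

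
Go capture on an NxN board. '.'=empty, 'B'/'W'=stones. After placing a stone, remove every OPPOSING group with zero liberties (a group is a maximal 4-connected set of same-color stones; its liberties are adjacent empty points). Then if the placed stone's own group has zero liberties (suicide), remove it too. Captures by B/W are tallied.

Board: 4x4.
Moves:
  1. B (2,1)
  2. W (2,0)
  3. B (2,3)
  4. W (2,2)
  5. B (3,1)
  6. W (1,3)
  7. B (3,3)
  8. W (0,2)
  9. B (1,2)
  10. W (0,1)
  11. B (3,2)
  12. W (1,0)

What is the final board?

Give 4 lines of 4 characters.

Move 1: B@(2,1) -> caps B=0 W=0
Move 2: W@(2,0) -> caps B=0 W=0
Move 3: B@(2,3) -> caps B=0 W=0
Move 4: W@(2,2) -> caps B=0 W=0
Move 5: B@(3,1) -> caps B=0 W=0
Move 6: W@(1,3) -> caps B=0 W=0
Move 7: B@(3,3) -> caps B=0 W=0
Move 8: W@(0,2) -> caps B=0 W=0
Move 9: B@(1,2) -> caps B=0 W=0
Move 10: W@(0,1) -> caps B=0 W=0
Move 11: B@(3,2) -> caps B=1 W=0
Move 12: W@(1,0) -> caps B=1 W=0

Answer: .WW.
W.BW
WB.B
.BBB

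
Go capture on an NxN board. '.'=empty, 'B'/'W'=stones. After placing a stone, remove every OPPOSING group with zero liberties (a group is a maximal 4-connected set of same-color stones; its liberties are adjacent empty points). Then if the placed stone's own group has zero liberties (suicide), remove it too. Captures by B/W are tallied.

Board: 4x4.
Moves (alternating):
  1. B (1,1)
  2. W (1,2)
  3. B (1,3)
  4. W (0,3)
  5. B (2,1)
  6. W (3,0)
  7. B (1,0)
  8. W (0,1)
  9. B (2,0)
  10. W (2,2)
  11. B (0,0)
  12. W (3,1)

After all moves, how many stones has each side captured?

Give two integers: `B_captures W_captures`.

Answer: 0 5

Derivation:
Move 1: B@(1,1) -> caps B=0 W=0
Move 2: W@(1,2) -> caps B=0 W=0
Move 3: B@(1,3) -> caps B=0 W=0
Move 4: W@(0,3) -> caps B=0 W=0
Move 5: B@(2,1) -> caps B=0 W=0
Move 6: W@(3,0) -> caps B=0 W=0
Move 7: B@(1,0) -> caps B=0 W=0
Move 8: W@(0,1) -> caps B=0 W=0
Move 9: B@(2,0) -> caps B=0 W=0
Move 10: W@(2,2) -> caps B=0 W=0
Move 11: B@(0,0) -> caps B=0 W=0
Move 12: W@(3,1) -> caps B=0 W=5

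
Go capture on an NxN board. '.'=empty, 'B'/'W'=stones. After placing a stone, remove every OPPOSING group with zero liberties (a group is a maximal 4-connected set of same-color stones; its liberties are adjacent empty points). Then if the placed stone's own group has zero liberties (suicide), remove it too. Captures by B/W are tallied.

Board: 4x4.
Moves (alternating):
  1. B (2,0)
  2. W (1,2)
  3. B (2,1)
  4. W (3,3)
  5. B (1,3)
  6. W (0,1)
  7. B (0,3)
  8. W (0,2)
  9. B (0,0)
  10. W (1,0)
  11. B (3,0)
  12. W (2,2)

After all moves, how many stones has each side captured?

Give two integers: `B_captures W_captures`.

Answer: 0 1

Derivation:
Move 1: B@(2,0) -> caps B=0 W=0
Move 2: W@(1,2) -> caps B=0 W=0
Move 3: B@(2,1) -> caps B=0 W=0
Move 4: W@(3,3) -> caps B=0 W=0
Move 5: B@(1,3) -> caps B=0 W=0
Move 6: W@(0,1) -> caps B=0 W=0
Move 7: B@(0,3) -> caps B=0 W=0
Move 8: W@(0,2) -> caps B=0 W=0
Move 9: B@(0,0) -> caps B=0 W=0
Move 10: W@(1,0) -> caps B=0 W=1
Move 11: B@(3,0) -> caps B=0 W=1
Move 12: W@(2,2) -> caps B=0 W=1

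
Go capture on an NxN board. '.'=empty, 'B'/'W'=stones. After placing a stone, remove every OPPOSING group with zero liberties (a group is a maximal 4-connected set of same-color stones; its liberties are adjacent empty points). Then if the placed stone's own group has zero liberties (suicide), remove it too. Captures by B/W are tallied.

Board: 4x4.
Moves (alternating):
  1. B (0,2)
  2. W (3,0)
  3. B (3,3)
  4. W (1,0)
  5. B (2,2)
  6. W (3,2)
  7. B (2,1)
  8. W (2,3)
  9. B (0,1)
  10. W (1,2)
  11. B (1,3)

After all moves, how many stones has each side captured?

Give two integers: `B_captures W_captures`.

Move 1: B@(0,2) -> caps B=0 W=0
Move 2: W@(3,0) -> caps B=0 W=0
Move 3: B@(3,3) -> caps B=0 W=0
Move 4: W@(1,0) -> caps B=0 W=0
Move 5: B@(2,2) -> caps B=0 W=0
Move 6: W@(3,2) -> caps B=0 W=0
Move 7: B@(2,1) -> caps B=0 W=0
Move 8: W@(2,3) -> caps B=0 W=1
Move 9: B@(0,1) -> caps B=0 W=1
Move 10: W@(1,2) -> caps B=0 W=1
Move 11: B@(1,3) -> caps B=0 W=1

Answer: 0 1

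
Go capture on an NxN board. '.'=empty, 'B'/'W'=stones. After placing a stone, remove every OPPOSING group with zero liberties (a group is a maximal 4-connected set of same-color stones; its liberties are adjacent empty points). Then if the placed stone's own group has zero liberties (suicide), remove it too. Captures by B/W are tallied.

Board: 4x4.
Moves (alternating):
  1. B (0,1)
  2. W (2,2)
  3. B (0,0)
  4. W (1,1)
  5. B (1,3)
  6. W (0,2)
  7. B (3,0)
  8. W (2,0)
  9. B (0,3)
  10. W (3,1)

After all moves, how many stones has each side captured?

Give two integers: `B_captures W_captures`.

Move 1: B@(0,1) -> caps B=0 W=0
Move 2: W@(2,2) -> caps B=0 W=0
Move 3: B@(0,0) -> caps B=0 W=0
Move 4: W@(1,1) -> caps B=0 W=0
Move 5: B@(1,3) -> caps B=0 W=0
Move 6: W@(0,2) -> caps B=0 W=0
Move 7: B@(3,0) -> caps B=0 W=0
Move 8: W@(2,0) -> caps B=0 W=0
Move 9: B@(0,3) -> caps B=0 W=0
Move 10: W@(3,1) -> caps B=0 W=1

Answer: 0 1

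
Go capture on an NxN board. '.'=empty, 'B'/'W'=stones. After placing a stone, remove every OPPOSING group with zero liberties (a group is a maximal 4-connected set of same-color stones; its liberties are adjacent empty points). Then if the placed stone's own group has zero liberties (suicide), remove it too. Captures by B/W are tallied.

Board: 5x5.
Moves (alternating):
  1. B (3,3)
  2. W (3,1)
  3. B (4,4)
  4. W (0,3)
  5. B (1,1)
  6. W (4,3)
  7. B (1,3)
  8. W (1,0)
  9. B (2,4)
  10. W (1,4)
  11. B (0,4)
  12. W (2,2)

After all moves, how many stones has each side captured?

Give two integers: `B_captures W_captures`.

Move 1: B@(3,3) -> caps B=0 W=0
Move 2: W@(3,1) -> caps B=0 W=0
Move 3: B@(4,4) -> caps B=0 W=0
Move 4: W@(0,3) -> caps B=0 W=0
Move 5: B@(1,1) -> caps B=0 W=0
Move 6: W@(4,3) -> caps B=0 W=0
Move 7: B@(1,3) -> caps B=0 W=0
Move 8: W@(1,0) -> caps B=0 W=0
Move 9: B@(2,4) -> caps B=0 W=0
Move 10: W@(1,4) -> caps B=0 W=0
Move 11: B@(0,4) -> caps B=1 W=0
Move 12: W@(2,2) -> caps B=1 W=0

Answer: 1 0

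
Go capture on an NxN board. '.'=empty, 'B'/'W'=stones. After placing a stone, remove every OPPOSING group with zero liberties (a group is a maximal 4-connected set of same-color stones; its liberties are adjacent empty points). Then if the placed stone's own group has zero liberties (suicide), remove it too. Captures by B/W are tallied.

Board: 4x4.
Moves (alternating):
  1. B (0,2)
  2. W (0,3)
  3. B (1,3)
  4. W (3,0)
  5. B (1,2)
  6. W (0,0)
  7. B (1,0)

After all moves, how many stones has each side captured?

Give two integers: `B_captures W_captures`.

Answer: 1 0

Derivation:
Move 1: B@(0,2) -> caps B=0 W=0
Move 2: W@(0,3) -> caps B=0 W=0
Move 3: B@(1,3) -> caps B=1 W=0
Move 4: W@(3,0) -> caps B=1 W=0
Move 5: B@(1,2) -> caps B=1 W=0
Move 6: W@(0,0) -> caps B=1 W=0
Move 7: B@(1,0) -> caps B=1 W=0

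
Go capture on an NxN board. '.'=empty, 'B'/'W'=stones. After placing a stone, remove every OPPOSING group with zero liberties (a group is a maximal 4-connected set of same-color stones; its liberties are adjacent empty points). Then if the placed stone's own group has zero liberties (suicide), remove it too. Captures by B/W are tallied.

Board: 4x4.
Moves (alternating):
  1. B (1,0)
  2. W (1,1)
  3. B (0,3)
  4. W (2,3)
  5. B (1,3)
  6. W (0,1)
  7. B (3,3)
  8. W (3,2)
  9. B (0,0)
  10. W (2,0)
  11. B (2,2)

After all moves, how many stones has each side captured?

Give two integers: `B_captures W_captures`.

Move 1: B@(1,0) -> caps B=0 W=0
Move 2: W@(1,1) -> caps B=0 W=0
Move 3: B@(0,3) -> caps B=0 W=0
Move 4: W@(2,3) -> caps B=0 W=0
Move 5: B@(1,3) -> caps B=0 W=0
Move 6: W@(0,1) -> caps B=0 W=0
Move 7: B@(3,3) -> caps B=0 W=0
Move 8: W@(3,2) -> caps B=0 W=1
Move 9: B@(0,0) -> caps B=0 W=1
Move 10: W@(2,0) -> caps B=0 W=3
Move 11: B@(2,2) -> caps B=0 W=3

Answer: 0 3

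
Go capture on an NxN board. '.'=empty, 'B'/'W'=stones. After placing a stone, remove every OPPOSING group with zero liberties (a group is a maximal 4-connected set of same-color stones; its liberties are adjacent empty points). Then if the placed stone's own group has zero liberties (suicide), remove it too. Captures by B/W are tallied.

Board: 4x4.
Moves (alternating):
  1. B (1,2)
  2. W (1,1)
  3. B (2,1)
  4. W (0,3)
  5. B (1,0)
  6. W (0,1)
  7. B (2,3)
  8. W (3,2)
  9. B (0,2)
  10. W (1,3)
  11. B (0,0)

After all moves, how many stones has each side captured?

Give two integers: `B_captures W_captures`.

Move 1: B@(1,2) -> caps B=0 W=0
Move 2: W@(1,1) -> caps B=0 W=0
Move 3: B@(2,1) -> caps B=0 W=0
Move 4: W@(0,3) -> caps B=0 W=0
Move 5: B@(1,0) -> caps B=0 W=0
Move 6: W@(0,1) -> caps B=0 W=0
Move 7: B@(2,3) -> caps B=0 W=0
Move 8: W@(3,2) -> caps B=0 W=0
Move 9: B@(0,2) -> caps B=0 W=0
Move 10: W@(1,3) -> caps B=0 W=0
Move 11: B@(0,0) -> caps B=2 W=0

Answer: 2 0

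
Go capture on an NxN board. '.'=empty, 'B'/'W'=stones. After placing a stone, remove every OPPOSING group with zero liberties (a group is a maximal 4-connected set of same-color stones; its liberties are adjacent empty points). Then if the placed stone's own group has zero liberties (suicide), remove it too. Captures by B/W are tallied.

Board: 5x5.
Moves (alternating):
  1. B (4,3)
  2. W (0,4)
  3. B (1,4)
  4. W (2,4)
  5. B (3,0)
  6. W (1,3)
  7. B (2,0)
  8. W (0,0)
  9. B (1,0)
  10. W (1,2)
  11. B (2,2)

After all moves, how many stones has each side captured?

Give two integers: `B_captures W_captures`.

Answer: 0 1

Derivation:
Move 1: B@(4,3) -> caps B=0 W=0
Move 2: W@(0,4) -> caps B=0 W=0
Move 3: B@(1,4) -> caps B=0 W=0
Move 4: W@(2,4) -> caps B=0 W=0
Move 5: B@(3,0) -> caps B=0 W=0
Move 6: W@(1,3) -> caps B=0 W=1
Move 7: B@(2,0) -> caps B=0 W=1
Move 8: W@(0,0) -> caps B=0 W=1
Move 9: B@(1,0) -> caps B=0 W=1
Move 10: W@(1,2) -> caps B=0 W=1
Move 11: B@(2,2) -> caps B=0 W=1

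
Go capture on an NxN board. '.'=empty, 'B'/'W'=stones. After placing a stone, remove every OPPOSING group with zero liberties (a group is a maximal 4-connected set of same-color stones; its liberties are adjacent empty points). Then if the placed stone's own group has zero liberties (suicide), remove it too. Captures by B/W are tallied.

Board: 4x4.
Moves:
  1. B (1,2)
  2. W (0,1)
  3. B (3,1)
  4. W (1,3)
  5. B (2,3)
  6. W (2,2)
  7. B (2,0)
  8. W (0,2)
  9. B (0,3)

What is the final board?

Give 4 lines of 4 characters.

Move 1: B@(1,2) -> caps B=0 W=0
Move 2: W@(0,1) -> caps B=0 W=0
Move 3: B@(3,1) -> caps B=0 W=0
Move 4: W@(1,3) -> caps B=0 W=0
Move 5: B@(2,3) -> caps B=0 W=0
Move 6: W@(2,2) -> caps B=0 W=0
Move 7: B@(2,0) -> caps B=0 W=0
Move 8: W@(0,2) -> caps B=0 W=0
Move 9: B@(0,3) -> caps B=1 W=0

Answer: .WWB
..B.
B.WB
.B..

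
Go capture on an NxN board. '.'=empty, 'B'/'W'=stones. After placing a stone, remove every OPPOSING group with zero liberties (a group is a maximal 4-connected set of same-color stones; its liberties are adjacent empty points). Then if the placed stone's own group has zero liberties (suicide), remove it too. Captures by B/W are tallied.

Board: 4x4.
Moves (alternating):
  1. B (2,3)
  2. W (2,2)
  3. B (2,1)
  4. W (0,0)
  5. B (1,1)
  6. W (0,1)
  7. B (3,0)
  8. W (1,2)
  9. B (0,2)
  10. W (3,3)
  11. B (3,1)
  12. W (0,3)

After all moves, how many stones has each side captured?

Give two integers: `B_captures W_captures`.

Move 1: B@(2,3) -> caps B=0 W=0
Move 2: W@(2,2) -> caps B=0 W=0
Move 3: B@(2,1) -> caps B=0 W=0
Move 4: W@(0,0) -> caps B=0 W=0
Move 5: B@(1,1) -> caps B=0 W=0
Move 6: W@(0,1) -> caps B=0 W=0
Move 7: B@(3,0) -> caps B=0 W=0
Move 8: W@(1,2) -> caps B=0 W=0
Move 9: B@(0,2) -> caps B=0 W=0
Move 10: W@(3,3) -> caps B=0 W=0
Move 11: B@(3,1) -> caps B=0 W=0
Move 12: W@(0,3) -> caps B=0 W=1

Answer: 0 1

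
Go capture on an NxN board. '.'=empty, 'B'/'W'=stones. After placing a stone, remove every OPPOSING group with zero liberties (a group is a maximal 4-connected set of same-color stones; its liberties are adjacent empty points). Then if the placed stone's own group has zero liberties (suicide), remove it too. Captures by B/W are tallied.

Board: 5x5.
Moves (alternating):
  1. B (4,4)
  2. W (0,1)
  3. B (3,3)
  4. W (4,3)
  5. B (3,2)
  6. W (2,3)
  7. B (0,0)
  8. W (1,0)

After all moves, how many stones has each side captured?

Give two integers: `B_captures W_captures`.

Answer: 0 1

Derivation:
Move 1: B@(4,4) -> caps B=0 W=0
Move 2: W@(0,1) -> caps B=0 W=0
Move 3: B@(3,3) -> caps B=0 W=0
Move 4: W@(4,3) -> caps B=0 W=0
Move 5: B@(3,2) -> caps B=0 W=0
Move 6: W@(2,3) -> caps B=0 W=0
Move 7: B@(0,0) -> caps B=0 W=0
Move 8: W@(1,0) -> caps B=0 W=1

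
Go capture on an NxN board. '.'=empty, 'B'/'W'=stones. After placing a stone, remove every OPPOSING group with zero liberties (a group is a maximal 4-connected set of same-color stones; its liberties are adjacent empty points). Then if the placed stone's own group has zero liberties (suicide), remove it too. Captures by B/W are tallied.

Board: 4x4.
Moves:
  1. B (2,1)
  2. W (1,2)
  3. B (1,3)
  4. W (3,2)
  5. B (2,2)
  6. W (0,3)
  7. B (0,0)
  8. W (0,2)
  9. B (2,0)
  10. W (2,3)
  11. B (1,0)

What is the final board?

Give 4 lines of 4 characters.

Answer: B.WW
B.W.
BBBW
..W.

Derivation:
Move 1: B@(2,1) -> caps B=0 W=0
Move 2: W@(1,2) -> caps B=0 W=0
Move 3: B@(1,3) -> caps B=0 W=0
Move 4: W@(3,2) -> caps B=0 W=0
Move 5: B@(2,2) -> caps B=0 W=0
Move 6: W@(0,3) -> caps B=0 W=0
Move 7: B@(0,0) -> caps B=0 W=0
Move 8: W@(0,2) -> caps B=0 W=0
Move 9: B@(2,0) -> caps B=0 W=0
Move 10: W@(2,3) -> caps B=0 W=1
Move 11: B@(1,0) -> caps B=0 W=1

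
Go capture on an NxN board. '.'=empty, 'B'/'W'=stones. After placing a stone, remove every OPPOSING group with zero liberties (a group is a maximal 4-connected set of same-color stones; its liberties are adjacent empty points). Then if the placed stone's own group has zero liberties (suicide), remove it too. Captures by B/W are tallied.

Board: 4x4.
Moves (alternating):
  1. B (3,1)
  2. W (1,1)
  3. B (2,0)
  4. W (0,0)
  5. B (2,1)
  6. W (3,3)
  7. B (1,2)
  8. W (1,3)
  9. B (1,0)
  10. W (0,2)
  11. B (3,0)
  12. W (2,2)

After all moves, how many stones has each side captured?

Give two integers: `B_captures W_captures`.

Answer: 0 1

Derivation:
Move 1: B@(3,1) -> caps B=0 W=0
Move 2: W@(1,1) -> caps B=0 W=0
Move 3: B@(2,0) -> caps B=0 W=0
Move 4: W@(0,0) -> caps B=0 W=0
Move 5: B@(2,1) -> caps B=0 W=0
Move 6: W@(3,3) -> caps B=0 W=0
Move 7: B@(1,2) -> caps B=0 W=0
Move 8: W@(1,3) -> caps B=0 W=0
Move 9: B@(1,0) -> caps B=0 W=0
Move 10: W@(0,2) -> caps B=0 W=0
Move 11: B@(3,0) -> caps B=0 W=0
Move 12: W@(2,2) -> caps B=0 W=1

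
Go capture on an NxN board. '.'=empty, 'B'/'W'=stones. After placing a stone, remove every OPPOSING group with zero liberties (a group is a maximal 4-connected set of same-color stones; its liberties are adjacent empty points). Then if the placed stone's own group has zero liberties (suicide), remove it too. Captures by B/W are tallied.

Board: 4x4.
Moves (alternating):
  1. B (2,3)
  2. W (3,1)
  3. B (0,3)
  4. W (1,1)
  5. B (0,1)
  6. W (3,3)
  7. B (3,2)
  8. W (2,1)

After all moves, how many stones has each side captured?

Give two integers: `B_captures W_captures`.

Move 1: B@(2,3) -> caps B=0 W=0
Move 2: W@(3,1) -> caps B=0 W=0
Move 3: B@(0,3) -> caps B=0 W=0
Move 4: W@(1,1) -> caps B=0 W=0
Move 5: B@(0,1) -> caps B=0 W=0
Move 6: W@(3,3) -> caps B=0 W=0
Move 7: B@(3,2) -> caps B=1 W=0
Move 8: W@(2,1) -> caps B=1 W=0

Answer: 1 0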